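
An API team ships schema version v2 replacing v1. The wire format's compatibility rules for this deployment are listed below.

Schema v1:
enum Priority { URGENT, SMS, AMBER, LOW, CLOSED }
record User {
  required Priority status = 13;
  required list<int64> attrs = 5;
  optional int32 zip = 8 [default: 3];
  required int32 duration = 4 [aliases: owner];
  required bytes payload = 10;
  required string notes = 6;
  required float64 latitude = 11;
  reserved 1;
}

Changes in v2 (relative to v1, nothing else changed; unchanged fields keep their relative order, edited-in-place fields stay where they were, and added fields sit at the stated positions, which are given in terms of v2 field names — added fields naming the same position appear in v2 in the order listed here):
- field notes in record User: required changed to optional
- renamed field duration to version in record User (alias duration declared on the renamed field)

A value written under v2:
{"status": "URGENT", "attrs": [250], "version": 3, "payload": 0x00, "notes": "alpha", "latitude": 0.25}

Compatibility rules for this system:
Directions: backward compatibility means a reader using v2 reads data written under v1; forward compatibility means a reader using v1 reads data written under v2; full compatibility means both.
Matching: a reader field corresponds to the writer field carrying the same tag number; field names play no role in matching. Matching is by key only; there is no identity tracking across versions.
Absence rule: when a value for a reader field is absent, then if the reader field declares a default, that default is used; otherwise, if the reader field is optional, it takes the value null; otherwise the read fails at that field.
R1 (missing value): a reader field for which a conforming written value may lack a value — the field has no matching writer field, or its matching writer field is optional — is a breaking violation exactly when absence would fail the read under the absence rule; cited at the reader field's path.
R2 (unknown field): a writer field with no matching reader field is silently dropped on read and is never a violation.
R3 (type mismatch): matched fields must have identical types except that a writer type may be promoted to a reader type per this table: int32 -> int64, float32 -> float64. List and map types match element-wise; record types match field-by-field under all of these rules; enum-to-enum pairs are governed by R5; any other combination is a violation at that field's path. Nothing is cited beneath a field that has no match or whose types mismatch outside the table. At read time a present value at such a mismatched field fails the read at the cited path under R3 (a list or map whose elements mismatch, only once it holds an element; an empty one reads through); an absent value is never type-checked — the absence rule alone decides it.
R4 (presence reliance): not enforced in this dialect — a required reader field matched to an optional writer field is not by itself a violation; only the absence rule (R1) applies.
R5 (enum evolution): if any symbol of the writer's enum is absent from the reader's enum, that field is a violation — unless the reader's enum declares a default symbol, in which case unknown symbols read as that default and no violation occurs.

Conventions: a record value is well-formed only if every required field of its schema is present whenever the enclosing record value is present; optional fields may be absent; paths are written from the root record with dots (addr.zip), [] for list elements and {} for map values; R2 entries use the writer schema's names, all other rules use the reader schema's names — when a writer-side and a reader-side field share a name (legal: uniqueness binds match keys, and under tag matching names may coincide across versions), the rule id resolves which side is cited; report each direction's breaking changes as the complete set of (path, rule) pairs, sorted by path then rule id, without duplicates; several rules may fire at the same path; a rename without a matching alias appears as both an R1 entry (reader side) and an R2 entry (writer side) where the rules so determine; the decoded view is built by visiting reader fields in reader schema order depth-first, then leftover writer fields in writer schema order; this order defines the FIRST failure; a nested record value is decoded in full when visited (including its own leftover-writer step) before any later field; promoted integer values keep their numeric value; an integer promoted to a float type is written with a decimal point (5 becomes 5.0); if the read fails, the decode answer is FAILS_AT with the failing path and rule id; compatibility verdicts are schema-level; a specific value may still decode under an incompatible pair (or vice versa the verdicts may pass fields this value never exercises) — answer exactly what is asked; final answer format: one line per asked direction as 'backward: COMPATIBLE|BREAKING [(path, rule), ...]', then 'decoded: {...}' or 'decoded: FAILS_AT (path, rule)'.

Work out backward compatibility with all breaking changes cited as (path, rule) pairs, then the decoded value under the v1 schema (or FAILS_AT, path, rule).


backward: COMPATIBLE []; decoded: {"status": "URGENT", "attrs": [250], "zip": 3, "duration": 3, "payload": 0x00, "notes": "alpha", "latitude": 0.25}

in User below, arrows point writer -> reader
backward analysis of User with v2 as reader and v1 as writer:
  status: Priority -> Priority, writer required; from status
  attrs: list<int64> -> list<int64>, writer required; from attrs
  zip: int32 -> int32, writer optional; from zip
  version: int32 -> int32, writer required; from duration
  payload: bytes -> bytes, writer required; from payload
  notes: string -> string, writer required; from notes
  latitude: float64 -> float64, writer required; from latitude
  nothing fires on User: backward is COMPATIBLE
decoding the User value with the v1 reader:
  status := "URGENT"
  attrs := [250]
  zip := 3 (absent -> default)
  duration := 3 (from writer version)
  payload := 0x00
  notes := "alpha"
  latitude := 0.25
  => decoded: {"status": "URGENT", "attrs": [250], "zip": 3, "duration": 3, "payload": 0x00, "notes": "alpha", "latitude": 0.25}
the other User changes do not affect what is asked:
  field notes in record User: required changed to optional -> fires only in the forward direction of User, which is not asked here
  renamed field duration to version in record User (alias duration declared on the renamed field) -> inert for the asked User verdict: nothing fires


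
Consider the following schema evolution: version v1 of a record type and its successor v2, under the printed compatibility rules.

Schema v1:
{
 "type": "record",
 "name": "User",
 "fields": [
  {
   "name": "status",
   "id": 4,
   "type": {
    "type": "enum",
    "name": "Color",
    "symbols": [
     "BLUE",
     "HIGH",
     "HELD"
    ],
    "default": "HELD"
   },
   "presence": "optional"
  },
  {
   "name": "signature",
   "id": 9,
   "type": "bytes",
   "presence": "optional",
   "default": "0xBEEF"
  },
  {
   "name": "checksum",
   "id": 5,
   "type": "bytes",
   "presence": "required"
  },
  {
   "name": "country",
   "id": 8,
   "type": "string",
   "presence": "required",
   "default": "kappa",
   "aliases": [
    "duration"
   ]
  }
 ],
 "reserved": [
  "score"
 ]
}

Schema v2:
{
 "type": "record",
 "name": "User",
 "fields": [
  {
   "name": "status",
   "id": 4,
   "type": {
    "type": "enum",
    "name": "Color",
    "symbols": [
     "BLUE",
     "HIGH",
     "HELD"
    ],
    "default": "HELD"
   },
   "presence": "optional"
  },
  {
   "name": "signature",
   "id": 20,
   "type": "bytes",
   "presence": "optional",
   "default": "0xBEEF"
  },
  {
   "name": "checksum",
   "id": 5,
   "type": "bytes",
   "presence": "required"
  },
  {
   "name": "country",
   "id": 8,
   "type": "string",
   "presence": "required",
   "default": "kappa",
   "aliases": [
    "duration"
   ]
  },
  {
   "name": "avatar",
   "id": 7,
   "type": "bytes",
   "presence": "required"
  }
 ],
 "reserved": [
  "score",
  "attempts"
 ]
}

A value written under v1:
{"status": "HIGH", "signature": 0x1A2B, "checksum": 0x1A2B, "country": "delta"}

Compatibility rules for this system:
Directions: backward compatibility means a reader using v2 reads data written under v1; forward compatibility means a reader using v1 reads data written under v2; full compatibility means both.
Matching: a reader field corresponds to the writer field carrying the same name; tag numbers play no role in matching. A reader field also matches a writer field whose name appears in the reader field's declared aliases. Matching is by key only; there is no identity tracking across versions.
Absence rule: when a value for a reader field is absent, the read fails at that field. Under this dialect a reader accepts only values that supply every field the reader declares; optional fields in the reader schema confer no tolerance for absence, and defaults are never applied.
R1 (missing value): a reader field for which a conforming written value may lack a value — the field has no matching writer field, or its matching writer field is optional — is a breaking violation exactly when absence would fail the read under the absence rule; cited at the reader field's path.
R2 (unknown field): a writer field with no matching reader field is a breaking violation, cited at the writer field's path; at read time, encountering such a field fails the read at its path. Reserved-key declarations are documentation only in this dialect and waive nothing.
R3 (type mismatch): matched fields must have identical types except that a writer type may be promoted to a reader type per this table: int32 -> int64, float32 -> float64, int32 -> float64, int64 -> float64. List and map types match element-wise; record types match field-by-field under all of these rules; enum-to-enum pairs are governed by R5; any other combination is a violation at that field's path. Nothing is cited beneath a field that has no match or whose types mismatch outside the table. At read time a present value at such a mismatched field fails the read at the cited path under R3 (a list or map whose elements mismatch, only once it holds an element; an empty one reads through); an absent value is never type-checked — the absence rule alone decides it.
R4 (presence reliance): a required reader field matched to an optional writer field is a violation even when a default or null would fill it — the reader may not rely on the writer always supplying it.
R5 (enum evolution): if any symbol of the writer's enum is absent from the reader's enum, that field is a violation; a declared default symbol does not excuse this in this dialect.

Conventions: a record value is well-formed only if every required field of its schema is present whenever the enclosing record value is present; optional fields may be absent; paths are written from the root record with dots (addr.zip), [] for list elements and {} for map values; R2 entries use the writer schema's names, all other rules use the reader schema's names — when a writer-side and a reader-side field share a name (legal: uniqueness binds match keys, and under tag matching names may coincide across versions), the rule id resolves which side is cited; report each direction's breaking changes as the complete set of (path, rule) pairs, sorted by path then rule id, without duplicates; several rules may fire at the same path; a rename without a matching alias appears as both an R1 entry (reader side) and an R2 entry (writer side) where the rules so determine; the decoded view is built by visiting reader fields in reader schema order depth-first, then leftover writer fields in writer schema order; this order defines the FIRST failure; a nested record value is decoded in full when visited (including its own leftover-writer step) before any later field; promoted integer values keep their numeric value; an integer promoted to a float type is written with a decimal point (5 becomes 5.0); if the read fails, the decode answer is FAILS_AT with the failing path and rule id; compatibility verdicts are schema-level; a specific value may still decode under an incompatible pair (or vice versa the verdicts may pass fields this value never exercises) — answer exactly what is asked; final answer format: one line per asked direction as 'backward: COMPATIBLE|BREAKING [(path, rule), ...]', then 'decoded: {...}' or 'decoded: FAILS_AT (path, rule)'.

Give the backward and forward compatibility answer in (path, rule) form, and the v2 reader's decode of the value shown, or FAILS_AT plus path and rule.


backward: BREAKING [(avatar, R1), (signature, R1), (status, R1)]; forward: BREAKING [(avatar, R2), (signature, R1), (status, R1)]; decoded: FAILS_AT (avatar, R1)

in User below, arrows point writer -> reader
backward for User (reader v2, writer v1):
  writer optional, Color -> Color: reader status maps from writer status
  writer optional, bytes -> bytes: reader signature maps from writer signature
  writer required, bytes -> bytes: reader checksum maps from writer checksum
  writer required, string -> string: reader country maps from writer country
  avatar has no writer counterpart
  rule R1 violated at avatar
  rule R1 violated at signature
  rule R1 violated at status
  backward on User therefore BREAKING (3)
forward for User (reader v1, writer v2):
  writer optional, Color -> Color: reader status maps from writer status
  writer optional, bytes -> bytes: reader signature maps from writer signature
  writer required, bytes -> bytes: reader checksum maps from writer checksum
  writer required, string -> string: reader country maps from writer country
  writer avatar: unknown to reader
  rule R2 violated at avatar
  rule R1 violated at signature
  rule R1 violated at status
  forward on User therefore BREAKING (3)
decoding the User value with the v2 reader:
  status := "HIGH"
  signature := 0x1A2B
  checksum := 0x1A2B
  country := "delta"
  read fails at avatar under R1 (no fill)
  => FAILS_AT (avatar, R1)


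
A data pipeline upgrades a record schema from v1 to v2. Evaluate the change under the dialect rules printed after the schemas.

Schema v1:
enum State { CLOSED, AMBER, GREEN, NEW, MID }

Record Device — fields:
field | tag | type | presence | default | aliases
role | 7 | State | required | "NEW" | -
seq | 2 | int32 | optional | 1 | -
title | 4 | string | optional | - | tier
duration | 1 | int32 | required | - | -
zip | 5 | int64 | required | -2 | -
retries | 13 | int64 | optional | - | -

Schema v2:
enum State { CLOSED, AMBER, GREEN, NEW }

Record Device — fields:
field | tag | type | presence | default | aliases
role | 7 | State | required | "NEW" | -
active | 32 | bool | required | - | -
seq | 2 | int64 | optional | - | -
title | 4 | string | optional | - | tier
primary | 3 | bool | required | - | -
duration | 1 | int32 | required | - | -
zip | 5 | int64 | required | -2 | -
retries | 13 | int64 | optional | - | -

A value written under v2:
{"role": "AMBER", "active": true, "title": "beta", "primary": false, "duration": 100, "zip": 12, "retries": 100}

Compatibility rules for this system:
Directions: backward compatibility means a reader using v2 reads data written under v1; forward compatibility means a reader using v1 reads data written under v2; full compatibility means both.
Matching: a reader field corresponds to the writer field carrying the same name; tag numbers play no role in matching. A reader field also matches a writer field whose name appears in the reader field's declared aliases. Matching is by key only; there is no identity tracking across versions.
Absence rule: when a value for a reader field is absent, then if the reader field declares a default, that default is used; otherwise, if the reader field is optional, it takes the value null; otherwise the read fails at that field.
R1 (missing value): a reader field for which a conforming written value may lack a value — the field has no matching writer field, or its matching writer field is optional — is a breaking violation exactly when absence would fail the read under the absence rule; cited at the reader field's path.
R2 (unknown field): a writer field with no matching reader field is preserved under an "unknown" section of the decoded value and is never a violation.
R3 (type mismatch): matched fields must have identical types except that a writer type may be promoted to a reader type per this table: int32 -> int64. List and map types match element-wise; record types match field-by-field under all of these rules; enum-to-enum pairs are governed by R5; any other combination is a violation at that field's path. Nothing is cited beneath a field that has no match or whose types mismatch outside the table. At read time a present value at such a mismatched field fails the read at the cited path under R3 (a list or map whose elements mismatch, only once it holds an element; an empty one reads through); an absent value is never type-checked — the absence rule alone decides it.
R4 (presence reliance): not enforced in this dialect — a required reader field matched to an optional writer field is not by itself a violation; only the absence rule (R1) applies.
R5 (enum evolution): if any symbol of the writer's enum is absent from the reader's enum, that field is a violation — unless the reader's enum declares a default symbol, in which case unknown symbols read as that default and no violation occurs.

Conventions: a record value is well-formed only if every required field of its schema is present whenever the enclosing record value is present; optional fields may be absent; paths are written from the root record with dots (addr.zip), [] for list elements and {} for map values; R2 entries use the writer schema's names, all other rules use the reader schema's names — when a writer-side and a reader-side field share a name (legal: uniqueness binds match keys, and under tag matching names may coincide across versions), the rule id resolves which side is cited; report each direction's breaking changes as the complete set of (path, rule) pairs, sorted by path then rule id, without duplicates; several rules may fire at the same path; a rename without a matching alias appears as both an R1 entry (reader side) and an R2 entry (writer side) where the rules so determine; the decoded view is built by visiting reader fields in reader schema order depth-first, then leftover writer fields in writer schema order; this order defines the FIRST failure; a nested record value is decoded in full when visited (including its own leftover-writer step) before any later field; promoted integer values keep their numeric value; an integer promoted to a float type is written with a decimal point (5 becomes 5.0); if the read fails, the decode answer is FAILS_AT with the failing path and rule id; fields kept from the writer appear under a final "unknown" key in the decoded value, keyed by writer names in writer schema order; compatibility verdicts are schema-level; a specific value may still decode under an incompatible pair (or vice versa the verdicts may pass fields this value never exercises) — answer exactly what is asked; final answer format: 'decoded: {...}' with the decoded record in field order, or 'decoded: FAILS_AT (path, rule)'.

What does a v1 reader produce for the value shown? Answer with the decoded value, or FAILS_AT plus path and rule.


decoded: {"role": "AMBER", "seq": 1, "title": "beta", "duration": 100, "zip": 12, "retries": 100, "unknown": {"active": true, "primary": false}}

the writer's type comes first in each Device pair
decoding the Device value with the v1 reader:
  role := "AMBER"
  seq := 1 (no value, default fills)
  title := "beta"
  duration := 100
  zip := 12
  retries := 100
  writer active: kept under "unknown"
  writer primary: kept under "unknown"
  => decoded: {"role": "AMBER", "seq": 1, "title": "beta", "duration": 100, "zip": 12, "retries": 100, "unknown": {"active": true, "primary": false}}
checking off the Device differences that do not matter here:
  field seq in record Device: type int32 changed to int64 (its default is dropped) -> shifts the Device verdicts, not this decode
  enum State (field role in record Device): symbol MID removed -> shifts the Device verdicts, not this decode


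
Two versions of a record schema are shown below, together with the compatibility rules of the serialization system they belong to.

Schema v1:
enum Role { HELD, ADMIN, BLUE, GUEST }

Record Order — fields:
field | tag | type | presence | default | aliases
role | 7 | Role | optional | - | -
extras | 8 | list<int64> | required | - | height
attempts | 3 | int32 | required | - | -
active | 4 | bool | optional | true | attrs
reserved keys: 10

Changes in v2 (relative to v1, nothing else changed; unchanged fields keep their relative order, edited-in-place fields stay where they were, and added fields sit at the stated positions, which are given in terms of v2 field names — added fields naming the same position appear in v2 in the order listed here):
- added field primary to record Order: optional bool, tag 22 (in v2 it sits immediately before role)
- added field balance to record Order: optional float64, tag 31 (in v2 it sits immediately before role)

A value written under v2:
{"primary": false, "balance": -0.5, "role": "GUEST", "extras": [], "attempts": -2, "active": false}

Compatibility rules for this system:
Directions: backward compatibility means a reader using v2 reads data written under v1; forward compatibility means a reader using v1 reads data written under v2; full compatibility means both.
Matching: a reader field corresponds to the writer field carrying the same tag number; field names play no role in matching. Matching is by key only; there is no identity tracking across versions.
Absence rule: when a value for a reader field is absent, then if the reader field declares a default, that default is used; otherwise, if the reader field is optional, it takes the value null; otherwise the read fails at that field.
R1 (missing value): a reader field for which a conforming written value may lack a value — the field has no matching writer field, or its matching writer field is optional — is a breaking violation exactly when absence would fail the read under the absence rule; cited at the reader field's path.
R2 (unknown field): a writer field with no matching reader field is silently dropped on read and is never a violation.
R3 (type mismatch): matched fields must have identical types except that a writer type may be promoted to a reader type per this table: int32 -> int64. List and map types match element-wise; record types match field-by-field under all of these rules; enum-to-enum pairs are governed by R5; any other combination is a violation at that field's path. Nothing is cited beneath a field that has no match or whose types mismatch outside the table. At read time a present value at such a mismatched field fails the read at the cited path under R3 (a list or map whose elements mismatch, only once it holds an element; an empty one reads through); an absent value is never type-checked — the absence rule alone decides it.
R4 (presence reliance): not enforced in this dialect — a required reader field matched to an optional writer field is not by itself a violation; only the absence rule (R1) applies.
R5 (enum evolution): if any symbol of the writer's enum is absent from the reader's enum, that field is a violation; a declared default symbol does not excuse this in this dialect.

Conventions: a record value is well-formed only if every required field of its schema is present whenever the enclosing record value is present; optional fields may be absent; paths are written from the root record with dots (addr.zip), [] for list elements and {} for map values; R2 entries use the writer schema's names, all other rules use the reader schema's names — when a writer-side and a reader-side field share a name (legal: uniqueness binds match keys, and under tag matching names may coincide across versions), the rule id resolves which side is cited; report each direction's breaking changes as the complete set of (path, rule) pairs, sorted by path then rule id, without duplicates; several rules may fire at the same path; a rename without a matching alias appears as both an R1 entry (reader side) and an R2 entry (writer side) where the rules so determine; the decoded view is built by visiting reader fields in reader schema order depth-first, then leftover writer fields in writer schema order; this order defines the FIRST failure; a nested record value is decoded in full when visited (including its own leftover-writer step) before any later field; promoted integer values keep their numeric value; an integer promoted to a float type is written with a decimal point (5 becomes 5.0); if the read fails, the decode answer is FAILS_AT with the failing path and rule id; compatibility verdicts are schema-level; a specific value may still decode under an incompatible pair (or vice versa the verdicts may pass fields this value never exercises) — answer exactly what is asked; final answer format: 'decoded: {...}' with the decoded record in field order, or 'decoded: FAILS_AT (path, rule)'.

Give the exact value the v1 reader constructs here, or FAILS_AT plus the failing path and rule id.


arrows below run writer -> reader for Order
decode walk for Order under reader schema v1:
  role := "GUEST"
  extras := []
  attempts := -2
  active := false
  writer primary: unmatched, discarded
  writer balance: unmatched, discarded
  => decoded: {"role": "GUEST", "extras": [], "attempts": -2, "active": false}
diffs on Order not affecting the asked answer:
  added field balance to record Order: optional float64, tag 31 (in v2 it sits immediately before role) -> inert under this dialect — no rule fires on Order and the result does not move
  added field primary to record Order: optional bool, tag 22 (in v2 it sits immediately before role) -> inert under this dialect — no rule fires on Order and the result does not move

decoded: {"role": "GUEST", "extras": [], "attempts": -2, "active": false}


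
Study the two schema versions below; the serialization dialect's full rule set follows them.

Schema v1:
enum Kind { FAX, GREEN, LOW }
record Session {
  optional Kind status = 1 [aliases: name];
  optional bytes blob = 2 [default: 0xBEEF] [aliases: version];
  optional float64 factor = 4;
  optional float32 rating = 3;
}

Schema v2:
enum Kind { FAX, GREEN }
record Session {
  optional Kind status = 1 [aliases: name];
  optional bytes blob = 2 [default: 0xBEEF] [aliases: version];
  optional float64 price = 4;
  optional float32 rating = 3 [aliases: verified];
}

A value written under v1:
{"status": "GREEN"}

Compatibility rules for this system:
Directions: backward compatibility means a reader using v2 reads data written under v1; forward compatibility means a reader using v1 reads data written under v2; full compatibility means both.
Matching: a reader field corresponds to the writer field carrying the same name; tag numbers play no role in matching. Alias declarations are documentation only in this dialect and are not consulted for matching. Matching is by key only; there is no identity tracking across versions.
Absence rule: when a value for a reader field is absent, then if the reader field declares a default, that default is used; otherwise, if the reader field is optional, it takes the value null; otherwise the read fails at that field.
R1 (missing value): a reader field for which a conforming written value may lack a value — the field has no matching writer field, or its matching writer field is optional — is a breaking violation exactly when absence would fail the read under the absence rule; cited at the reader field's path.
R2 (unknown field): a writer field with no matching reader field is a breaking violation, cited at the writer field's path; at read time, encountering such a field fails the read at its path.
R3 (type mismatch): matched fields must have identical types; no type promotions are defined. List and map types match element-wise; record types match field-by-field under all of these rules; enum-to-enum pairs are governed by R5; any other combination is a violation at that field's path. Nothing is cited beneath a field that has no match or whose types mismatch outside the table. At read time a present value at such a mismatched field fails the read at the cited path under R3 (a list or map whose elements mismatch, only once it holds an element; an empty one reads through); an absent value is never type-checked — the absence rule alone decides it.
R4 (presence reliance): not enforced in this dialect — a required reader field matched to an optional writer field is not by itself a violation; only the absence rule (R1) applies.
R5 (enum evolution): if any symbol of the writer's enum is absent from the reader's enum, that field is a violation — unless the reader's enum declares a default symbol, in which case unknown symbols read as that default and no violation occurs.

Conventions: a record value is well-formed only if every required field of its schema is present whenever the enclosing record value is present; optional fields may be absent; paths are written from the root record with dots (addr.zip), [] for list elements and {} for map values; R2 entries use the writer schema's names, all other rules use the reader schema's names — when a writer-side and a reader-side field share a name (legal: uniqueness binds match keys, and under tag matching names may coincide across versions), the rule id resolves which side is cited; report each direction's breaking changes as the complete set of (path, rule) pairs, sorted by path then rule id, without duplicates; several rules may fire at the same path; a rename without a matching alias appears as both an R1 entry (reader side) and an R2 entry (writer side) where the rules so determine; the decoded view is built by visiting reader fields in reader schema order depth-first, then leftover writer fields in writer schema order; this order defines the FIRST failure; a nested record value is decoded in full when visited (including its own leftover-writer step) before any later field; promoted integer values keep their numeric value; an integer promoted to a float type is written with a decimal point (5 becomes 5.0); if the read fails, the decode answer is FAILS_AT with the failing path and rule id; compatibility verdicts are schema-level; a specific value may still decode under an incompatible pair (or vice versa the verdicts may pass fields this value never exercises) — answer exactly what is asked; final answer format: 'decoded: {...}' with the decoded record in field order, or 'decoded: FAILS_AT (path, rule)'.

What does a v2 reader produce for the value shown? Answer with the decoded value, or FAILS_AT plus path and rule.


decoded: {"status": "GREEN", "blob": 0xBEEF, "price": null, "rating": null}

each type pair in Session: writer, then reader
decode walk for Session under reader schema v2:
  status := "GREEN"
  blob := 0xBEEF (missing; default applied)
  price := null (missing; optional => null)
  rating := null (missing; optional => null)
  => decoded: {"status": "GREEN", "blob": 0xBEEF, "price": null, "rating": null}
remaining Session differences; none change what is asked:
  enum Kind (field status in record Session): symbol LOW removed -> a verdict-level change on Session — the shown value reads the same


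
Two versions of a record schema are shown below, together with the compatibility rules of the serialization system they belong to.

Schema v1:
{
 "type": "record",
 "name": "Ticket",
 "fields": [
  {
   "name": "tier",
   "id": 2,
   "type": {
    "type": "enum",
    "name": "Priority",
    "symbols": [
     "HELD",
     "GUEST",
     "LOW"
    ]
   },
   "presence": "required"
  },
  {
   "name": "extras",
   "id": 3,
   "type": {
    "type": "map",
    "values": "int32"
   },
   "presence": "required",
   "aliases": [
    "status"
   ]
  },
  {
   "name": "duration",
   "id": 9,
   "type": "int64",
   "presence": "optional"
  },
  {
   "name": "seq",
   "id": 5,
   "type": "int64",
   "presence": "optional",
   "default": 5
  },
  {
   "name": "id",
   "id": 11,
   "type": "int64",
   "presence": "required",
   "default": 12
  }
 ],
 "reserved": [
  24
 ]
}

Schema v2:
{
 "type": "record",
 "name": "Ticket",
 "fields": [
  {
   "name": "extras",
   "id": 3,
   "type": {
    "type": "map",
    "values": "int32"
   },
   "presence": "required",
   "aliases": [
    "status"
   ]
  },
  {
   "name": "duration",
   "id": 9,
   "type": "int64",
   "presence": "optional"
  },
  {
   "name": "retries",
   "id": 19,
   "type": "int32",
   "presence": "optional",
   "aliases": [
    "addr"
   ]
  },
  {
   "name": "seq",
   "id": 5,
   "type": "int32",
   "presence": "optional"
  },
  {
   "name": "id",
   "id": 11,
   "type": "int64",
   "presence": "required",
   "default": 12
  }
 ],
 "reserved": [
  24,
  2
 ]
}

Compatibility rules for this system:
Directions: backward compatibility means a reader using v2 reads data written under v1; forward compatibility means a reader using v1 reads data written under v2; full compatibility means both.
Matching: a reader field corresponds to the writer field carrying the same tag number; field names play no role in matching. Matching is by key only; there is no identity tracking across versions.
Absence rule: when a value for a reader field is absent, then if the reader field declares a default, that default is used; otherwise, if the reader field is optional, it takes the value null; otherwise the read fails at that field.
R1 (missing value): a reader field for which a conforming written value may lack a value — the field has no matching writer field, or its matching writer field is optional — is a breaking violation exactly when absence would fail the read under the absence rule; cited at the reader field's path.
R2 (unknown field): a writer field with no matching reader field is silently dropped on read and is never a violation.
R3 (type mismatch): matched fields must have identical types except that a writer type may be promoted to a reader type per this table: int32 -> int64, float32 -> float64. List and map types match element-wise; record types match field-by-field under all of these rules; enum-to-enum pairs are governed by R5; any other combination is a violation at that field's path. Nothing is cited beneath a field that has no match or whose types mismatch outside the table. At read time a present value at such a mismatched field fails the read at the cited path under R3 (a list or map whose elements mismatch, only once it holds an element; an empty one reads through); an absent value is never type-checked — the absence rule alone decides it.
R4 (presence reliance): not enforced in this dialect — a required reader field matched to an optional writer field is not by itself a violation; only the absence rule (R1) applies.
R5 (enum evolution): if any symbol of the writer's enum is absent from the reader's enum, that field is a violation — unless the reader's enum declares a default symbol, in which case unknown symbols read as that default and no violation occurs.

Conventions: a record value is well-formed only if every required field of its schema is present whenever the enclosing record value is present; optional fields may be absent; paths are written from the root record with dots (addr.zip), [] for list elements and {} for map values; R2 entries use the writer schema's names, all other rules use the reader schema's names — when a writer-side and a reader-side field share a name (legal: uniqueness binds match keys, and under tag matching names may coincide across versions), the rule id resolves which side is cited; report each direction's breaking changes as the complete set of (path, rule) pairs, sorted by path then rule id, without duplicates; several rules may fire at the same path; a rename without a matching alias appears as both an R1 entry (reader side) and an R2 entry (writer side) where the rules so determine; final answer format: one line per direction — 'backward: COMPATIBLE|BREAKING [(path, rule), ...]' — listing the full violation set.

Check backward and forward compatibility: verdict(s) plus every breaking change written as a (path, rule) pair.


backward: BREAKING [(seq, R3)]; forward: BREAKING [(tier, R1)]

arrows below run writer -> reader for Ticket
backward pass over Ticket, reader schema v2, writer schema v1:
  extras: paired with writer extras (map<string, int32> -> map<string, int32>; writer required)
  duration: paired with writer duration (int64 -> int64; writer optional)
  retries has no writer counterpart
  seq: paired with writer seq (int64 -> int32; writer optional)
  id: paired with writer id (int64 -> int64; writer required)
  writer field tier has no reader counterpart
  breaking: (seq, R3)
  backward on Ticket therefore BREAKING (1)
forward pass over Ticket, reader schema v1, writer schema v2:
  tier has no writer counterpart
  extras: paired with writer extras (map<string, int32> -> map<string, int32>; writer required)
  duration: paired with writer duration (int64 -> int64; writer optional)
  seq: paired with writer seq (int32 -> int64; writer optional)
  id: paired with writer id (int64 -> int64; writer required)
  writer field retries has no reader counterpart
  breaking: (tier, R1)
  forward on Ticket therefore BREAKING (1)


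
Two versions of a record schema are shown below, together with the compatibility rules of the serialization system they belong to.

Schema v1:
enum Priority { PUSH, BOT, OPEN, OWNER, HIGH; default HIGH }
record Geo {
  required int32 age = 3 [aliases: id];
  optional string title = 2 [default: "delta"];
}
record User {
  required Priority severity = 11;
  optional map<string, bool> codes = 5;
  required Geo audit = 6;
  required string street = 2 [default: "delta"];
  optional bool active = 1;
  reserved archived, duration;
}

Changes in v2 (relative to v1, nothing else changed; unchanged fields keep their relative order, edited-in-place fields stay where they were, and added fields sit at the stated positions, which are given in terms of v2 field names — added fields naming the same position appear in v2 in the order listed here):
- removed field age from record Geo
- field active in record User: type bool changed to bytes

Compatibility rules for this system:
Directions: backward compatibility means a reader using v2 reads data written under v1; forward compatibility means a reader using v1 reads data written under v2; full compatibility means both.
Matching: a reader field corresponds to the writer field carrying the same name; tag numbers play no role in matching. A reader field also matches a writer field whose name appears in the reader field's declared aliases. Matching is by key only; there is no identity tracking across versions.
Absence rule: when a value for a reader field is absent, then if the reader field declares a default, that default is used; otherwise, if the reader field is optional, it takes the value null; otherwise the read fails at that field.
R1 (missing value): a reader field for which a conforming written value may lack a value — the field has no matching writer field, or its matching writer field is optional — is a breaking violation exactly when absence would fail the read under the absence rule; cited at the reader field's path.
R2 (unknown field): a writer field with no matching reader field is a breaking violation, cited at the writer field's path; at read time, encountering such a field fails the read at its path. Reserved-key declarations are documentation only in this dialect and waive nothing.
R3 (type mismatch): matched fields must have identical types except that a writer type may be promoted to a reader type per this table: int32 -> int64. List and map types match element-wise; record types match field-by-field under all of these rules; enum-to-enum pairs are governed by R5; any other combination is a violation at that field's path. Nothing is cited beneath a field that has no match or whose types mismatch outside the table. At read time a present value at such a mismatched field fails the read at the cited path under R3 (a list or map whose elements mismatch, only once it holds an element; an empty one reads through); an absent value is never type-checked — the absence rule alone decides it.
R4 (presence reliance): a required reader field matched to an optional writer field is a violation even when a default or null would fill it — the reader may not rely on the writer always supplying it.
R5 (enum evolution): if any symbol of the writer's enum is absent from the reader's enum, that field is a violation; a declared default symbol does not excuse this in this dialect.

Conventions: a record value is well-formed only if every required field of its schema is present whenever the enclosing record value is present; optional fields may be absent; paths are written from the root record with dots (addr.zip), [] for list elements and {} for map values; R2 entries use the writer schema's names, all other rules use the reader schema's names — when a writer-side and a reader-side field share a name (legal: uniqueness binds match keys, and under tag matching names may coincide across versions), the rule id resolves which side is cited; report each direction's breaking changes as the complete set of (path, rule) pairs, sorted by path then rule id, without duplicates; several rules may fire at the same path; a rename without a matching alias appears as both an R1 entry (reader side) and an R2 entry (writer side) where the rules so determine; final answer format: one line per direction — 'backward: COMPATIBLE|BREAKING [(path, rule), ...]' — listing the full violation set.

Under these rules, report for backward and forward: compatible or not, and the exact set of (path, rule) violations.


backward: BREAKING [(active, R3), (audit.age, R2)]; forward: BREAKING [(active, R3), (audit.age, R1)]

arrows below run writer -> reader for User
backward for User (reader v2, writer v1):
  Priority -> Priority, writer required: severity aligns to severity
  map<string, bool> -> map<string, bool>, writer optional: codes aligns to codes
  Geo -> Geo, writer required: audit aligns to audit
  string -> string, writer required: street aligns to street
  bool -> bytes, writer optional: active aligns to active
  string -> string, writer optional: audit.title aligns to audit.title
  audit.age (writer side), unknown to reader
  violation R3 at active
  violation R2 at audit.age
  => 2 violation(s): backward is BREAKING for User
forward for User (reader v1, writer v2):
  Priority -> Priority, writer required: severity aligns to severity
  map<string, bool> -> map<string, bool>, writer optional: codes aligns to codes
  Geo -> Geo, writer required: audit aligns to audit
  string -> string, writer required: street aligns to street
  bytes -> bool, writer optional: active aligns to active
  audit.age has no writer counterpart
  string -> string, writer optional: audit.title aligns to audit.title
  violation R3 at active
  violation R1 at audit.age
  => 2 violation(s): forward is BREAKING for User
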